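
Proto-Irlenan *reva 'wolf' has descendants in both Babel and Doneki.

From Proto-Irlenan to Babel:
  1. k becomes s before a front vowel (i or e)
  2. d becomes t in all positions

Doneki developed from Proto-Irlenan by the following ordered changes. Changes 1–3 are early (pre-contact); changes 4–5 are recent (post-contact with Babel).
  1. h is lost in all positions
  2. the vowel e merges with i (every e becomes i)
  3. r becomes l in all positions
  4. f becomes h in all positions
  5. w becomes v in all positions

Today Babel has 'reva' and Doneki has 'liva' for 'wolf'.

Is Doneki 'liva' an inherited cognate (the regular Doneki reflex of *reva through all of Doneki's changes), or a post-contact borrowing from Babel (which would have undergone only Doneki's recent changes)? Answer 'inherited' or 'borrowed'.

inherited

If inherited, *reva would pass through all of Doneki's changes:
Doneki: *reva > riva > liva  (by vowel merger, unconditioned shift)
If borrowed from Babel 'reva' after the early changes, it would undergo only the recent ones:
  rule 4 (unconditioned shift): no change (reva)
  rule 5 (unconditioned shift): no change (reva)
  ⇒ as a loan: reva
Doneki 'liva' matches the inherited outcome exactly, so it is an inherited cognate, not a loan.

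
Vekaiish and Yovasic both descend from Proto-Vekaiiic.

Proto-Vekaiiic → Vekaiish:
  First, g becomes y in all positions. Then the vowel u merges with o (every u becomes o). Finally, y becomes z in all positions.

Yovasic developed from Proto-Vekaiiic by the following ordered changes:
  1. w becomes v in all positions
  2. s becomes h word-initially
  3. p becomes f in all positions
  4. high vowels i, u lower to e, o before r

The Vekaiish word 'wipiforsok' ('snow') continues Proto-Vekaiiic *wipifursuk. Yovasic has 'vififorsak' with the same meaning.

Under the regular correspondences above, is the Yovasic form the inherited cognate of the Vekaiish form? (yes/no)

Derive the expected Yovasic reflex of *wipifursuk:
Yovasic: start from *wipifursuk.
  rule 1 (unconditioned shift): wipifursuk → vipifursuk
  rule 2: no change — vipifursuk
  rule 3 (unconditioned shift): vipifursuk → vififursuk
  rule 4 (pre-rhotic lowering): vififursuk → vififorsuk
  ⇒ Yovasic vififorsuk
The regular Yovasic reflex would be 'vififorsuk', but the attested form is 'vififorsak'. The correspondence is irregular, so they are not cognates (the Yovasic form has a different source).

no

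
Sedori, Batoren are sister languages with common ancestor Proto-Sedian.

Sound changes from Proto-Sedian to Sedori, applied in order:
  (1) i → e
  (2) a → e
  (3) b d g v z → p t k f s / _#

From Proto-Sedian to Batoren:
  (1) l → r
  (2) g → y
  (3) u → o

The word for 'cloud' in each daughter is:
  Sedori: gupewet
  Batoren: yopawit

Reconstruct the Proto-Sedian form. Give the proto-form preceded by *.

*gupawit

Position 6: Sedori has e, Batoren has i. Batoren preserves i here (none of its changes turn any other segment into i), so the proto-segment is *i.
Position 1: Sedori has g, Batoren has y. Sedori preserves g here (none of its changes turn any other segment into g), so the proto-segment is *g.
Position 2: Sedori has u, Batoren has o. Sedori preserves u here (none of its changes turn any other segment into u), so the proto-segment is *u.
This points to *gupawit. Verify forward in each daughter:
Sedori: *gupawit
  gupawit → gupawet   [vowel merger]
  gupawet → gupewet   [vowel merger]
  gupewet (rule 3 does not apply)
  giving Sedori gupewet.
Batoren: *gupawit
  gupawit (rule 1 does not apply)
  gupawit → yupawit   [unconditioned shift]
  yupawit → yopawit   [vowel merger]
  giving Batoren yopawit.
Only *gupawit yields all of Sedori gupewet, Batoren yopawit.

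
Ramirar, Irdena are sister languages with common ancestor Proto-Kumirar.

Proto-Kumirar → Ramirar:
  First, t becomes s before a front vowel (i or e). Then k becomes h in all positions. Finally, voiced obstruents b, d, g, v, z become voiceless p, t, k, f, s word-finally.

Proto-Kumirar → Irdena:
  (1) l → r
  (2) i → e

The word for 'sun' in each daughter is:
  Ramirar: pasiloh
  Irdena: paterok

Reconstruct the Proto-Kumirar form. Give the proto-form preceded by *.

*patilok

Position 3: Ramirar has s, Irdena has t. Irdena preserves t here (none of its changes turn any other segment into t), so the proto-segment is *t.
Position 7: Ramirar has h, Irdena has k. Irdena preserves k here (none of its changes turn any other segment into k), so the proto-segment is *k.
This points to *patilok. Verify forward in each daughter:
Ramirar: *patilok > pasilok > pasiloh  (by palatalisation, unconditioned shift)
Irdena: start from *patilok.
  rule 1 (unconditioned shift): patilok → patirok
  rule 2 (vowel merger): patirok → paterok
  ⇒ Irdena paterok
No other proto-form is consistent with every reflex, so the reconstruction is *patilok.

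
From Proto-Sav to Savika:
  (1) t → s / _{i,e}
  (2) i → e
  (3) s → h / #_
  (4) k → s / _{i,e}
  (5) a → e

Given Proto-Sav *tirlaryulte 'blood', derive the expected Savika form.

Savika: *tirlaryulte
  tirlaryulte → sirlaryulse   [palatalisation]
  sirlaryulse → serlaryulse   [vowel merger]
  serlaryulse → herlaryulse   [debuccalisation]
  herlaryulse (rule 4 does not apply)
  herlaryulse → herleryulse   [vowel merger]
  giving Savika herleryulse.

herleryulse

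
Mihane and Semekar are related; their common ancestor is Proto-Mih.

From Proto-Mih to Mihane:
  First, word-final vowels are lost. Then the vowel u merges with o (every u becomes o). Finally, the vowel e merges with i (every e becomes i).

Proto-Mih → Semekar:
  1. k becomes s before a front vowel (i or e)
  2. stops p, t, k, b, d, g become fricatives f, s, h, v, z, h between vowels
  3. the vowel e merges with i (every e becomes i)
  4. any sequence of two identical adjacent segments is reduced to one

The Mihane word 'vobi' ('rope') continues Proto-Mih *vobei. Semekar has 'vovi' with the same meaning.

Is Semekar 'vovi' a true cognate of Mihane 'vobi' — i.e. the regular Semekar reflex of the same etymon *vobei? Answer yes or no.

yes

Derive the expected Semekar reflex of *vobei:
Semekar: *vobei > vovei > vovii > vovi  (by intervocalic lenition, vowel merger, degemination)
Semekar 'vovi' matches the regular reflex exactly, so the pair is cognate.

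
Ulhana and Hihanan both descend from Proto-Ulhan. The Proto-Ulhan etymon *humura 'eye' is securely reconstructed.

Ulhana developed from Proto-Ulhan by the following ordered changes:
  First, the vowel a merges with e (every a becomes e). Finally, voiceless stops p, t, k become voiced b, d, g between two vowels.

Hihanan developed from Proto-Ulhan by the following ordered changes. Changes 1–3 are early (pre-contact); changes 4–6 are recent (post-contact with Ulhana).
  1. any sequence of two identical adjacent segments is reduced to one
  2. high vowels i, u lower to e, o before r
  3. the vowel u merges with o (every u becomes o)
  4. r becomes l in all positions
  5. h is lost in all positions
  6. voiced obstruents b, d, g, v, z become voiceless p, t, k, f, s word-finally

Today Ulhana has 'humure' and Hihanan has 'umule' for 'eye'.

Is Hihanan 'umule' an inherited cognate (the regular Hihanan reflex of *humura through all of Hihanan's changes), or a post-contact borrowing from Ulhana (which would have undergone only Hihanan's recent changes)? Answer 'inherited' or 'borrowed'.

If inherited, *humura would pass through all of Hihanan's changes:
Hihanan: *humura
  humura (rule 1 does not apply)
  humura → humora   [pre-rhotic lowering]
  humora → homora   [vowel merger]
  homora → homola   [unconditioned shift]
  homola → omola   [h-loss]
  omola (rule 6 does not apply)
  giving Hihanan omola.
If borrowed from Ulhana 'humure' after the early changes, it would undergo only the recent ones:
  rule 4 (unconditioned shift): humure → humule
  rule 5 (h-loss): humule → umule
  rule 6 (final devoicing): no change (umule)
  ⇒ as a loan: umule
Hihanan 'umule' matches the loan outcome 'umule', not the inherited 'omola' — it skipped the early Hihanan changes, so it was borrowed from Ulhana.

borrowed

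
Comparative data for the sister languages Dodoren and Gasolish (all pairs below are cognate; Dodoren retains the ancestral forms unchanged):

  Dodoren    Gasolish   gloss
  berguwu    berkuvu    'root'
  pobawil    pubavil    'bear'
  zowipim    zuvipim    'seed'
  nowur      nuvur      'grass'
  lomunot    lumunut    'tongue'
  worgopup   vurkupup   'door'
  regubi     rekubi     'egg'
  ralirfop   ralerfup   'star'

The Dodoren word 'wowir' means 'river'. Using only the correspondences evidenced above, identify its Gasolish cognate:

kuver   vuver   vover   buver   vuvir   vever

vuver

worgopup ~ vurkupup — Dodoren w corresponds to Gasolish v word-initially before a back vowel.
zowipim ~ zuvipim, nowur ~ nuvur — Dodoren o corresponds to Gasolish u after a consonant, before a consonant other than r, m, n, p, b, f, v.
pobawil ~ pubavil, zowipim ~ zuvipim — Dodoren w corresponds to Gasolish v between vowels (before a front vowel).
ralirfop ~ ralerfup — Dodoren i corresponds to Gasolish e after a consonant, before r.
Applying these to Dodoren 'wowir':
  wowir → vowir   (w→v word-initially before a back vowel)
  vowir → vuwir   (o→u after a consonant, before a consonant other than r, m, n, p, b, f, v)
  vuwir → vuvir   (w→v between vowels (before a front vowel))
  vuvir → vuver   (i→e after a consonant, before r)
So the Gasolish cognate is 'vuver'.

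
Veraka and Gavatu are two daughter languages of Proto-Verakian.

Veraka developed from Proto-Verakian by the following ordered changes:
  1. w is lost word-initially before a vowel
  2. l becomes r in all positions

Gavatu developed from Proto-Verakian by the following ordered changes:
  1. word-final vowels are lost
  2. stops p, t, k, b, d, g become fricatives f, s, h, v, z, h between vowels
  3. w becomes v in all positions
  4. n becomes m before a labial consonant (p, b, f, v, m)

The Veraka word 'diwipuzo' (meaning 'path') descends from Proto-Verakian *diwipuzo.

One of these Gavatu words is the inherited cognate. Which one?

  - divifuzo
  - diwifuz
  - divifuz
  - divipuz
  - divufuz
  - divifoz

Gavatu: start from *diwipuzo.
  rule 1 (apocope): diwipuzo → diwipuz
  rule 2 (intervocalic lenition): diwipuz → diwifuz
  rule 3 (unconditioned shift): diwifuz → divifuz
  rule 4: no change — divifuz
  ⇒ Gavatu divifuz
The other candidates each miss or misapply at least one Gavatu change.

divifuz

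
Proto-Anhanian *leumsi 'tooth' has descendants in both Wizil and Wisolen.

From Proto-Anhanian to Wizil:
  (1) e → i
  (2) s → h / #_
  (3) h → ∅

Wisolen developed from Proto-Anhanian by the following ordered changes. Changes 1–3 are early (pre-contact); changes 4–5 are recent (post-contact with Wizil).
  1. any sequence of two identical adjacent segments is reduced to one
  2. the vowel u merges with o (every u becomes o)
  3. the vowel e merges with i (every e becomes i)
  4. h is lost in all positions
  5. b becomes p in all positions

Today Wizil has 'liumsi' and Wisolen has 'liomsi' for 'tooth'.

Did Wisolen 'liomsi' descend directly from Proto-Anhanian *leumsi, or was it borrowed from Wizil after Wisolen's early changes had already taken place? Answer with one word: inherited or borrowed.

If inherited, *leumsi would pass through all of Wisolen's changes:
Wisolen: start from *leumsi.
  rule 1: no change — leumsi
  rule 2 (vowel merger): leumsi → leomsi
  rule 3 (vowel merger): leomsi → liomsi
  rule 4: no change — liomsi
  rule 5: no change — liomsi
  ⇒ Wisolen liomsi
If borrowed from Wizil 'liumsi' after the early changes, it would undergo only the recent ones:
  rule 4 (h-loss): no change (liumsi)
  rule 5 (unconditioned shift): no change (liumsi)
  ⇒ as a loan: liumsi
Wisolen 'liomsi' matches the inherited outcome exactly, so it is an inherited cognate, not a loan.

inherited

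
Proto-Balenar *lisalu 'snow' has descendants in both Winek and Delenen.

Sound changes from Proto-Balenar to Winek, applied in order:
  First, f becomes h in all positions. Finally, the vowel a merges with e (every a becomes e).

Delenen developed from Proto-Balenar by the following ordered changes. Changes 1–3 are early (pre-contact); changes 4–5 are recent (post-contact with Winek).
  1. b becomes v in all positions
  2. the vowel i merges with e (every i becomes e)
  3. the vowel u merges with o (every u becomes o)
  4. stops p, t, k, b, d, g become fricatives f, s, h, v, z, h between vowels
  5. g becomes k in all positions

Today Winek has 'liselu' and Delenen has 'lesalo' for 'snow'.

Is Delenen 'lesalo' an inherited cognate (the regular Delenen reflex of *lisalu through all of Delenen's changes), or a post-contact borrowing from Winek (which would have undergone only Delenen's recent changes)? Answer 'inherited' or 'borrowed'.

If inherited, *lisalu would pass through all of Delenen's changes:
Delenen: *lisalu
  lisalu (rule 1 does not apply)
  lisalu → lesalu   [vowel merger]
  lesalu → lesalo   [vowel merger]
  lesalo (rule 4 does not apply)
  lesalo (rule 5 does not apply)
  giving Delenen lesalo.
If borrowed from Winek 'liselu' after the early changes, it would undergo only the recent ones:
  rule 4 (intervocalic lenition): no change (liselu)
  rule 5 (unconditioned shift): no change (liselu)
  ⇒ as a loan: liselu
Delenen 'lesalo' matches the inherited outcome exactly, so it is an inherited cognate, not a loan.

inherited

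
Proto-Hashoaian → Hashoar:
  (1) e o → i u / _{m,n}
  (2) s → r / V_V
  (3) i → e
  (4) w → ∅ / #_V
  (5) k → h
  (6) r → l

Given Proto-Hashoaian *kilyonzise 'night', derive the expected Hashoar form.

Hashoar: start from *kilyonzise.
  rule 1 (pre-nasal raising): kilyonzise → kilyunzise
  rule 2 (rhotacism): kilyunzise → kilyunzire
  rule 3 (vowel merger): kilyunzire → kelyunzere
  rule 4: no change — kelyunzere
  rule 5 (unconditioned shift): kelyunzere → helyunzere
  rule 6 (unconditioned shift): helyunzere → helyunzele
  ⇒ Hashoar helyunzele

helyunzele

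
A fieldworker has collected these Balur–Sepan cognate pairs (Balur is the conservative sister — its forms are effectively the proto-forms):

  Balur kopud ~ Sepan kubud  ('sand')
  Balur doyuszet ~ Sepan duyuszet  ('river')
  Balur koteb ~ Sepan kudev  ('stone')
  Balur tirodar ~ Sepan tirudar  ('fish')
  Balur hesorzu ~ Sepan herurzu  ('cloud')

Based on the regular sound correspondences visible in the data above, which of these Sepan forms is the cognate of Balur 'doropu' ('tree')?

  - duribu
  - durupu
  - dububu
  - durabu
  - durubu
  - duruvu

durubu

hesorzu ~ herurzu — Balur o corresponds to Sepan u after a consonant, before r.
kopud ~ kubud — Balur o corresponds to Sepan u after a consonant, before a labial obstruent.
kopud ~ kubud — Balur p corresponds to Sepan b between vowels (before a back vowel).
Applying these to Balur 'doropu':
  doropu → duropu   (o→u after a consonant, before r)
  duropu → durupu   (o→u after a consonant, before a labial obstruent)
  durupu → durubu   (p→b between vowels (before a back vowel))
So the Sepan cognate is 'durubu'.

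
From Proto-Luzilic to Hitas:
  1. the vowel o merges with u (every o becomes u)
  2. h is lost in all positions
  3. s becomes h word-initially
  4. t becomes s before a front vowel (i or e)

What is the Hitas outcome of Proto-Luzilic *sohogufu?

huugufu

Hitas: *sohogufu > suhugufu > suugufu > huugufu  (by vowel merger, h-loss, debuccalisation)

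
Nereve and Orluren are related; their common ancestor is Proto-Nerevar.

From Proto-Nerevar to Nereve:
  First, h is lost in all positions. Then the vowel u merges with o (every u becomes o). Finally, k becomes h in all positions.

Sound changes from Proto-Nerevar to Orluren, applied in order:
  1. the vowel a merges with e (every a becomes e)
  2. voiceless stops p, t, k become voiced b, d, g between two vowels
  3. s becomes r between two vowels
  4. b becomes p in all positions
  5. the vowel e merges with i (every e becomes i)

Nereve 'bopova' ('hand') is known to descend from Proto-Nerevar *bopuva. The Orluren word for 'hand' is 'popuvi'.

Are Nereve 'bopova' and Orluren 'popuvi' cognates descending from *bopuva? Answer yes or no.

yes

Derive the expected Orluren reflex of *bopuva:
Orluren: *bopuva > bopuve > bobuve > popuve > popuvi  (by vowel merger, intervocalic voicing, unconditioned shift, vowel merger)
Orluren 'popuvi' matches the regular reflex exactly, so the pair is cognate.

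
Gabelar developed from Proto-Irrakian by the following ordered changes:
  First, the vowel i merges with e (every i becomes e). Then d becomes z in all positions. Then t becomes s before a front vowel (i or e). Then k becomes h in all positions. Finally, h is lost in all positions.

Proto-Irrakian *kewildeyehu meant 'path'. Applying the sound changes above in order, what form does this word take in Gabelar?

ewelzeyeu

Gabelar: start from *kewildeyehu.
  rule 1 (vowel merger): kewildeyehu → keweldeyehu
  rule 2 (unconditioned shift): keweldeyehu → kewelzeyehu
  rule 3: no change — kewelzeyehu
  rule 4 (unconditioned shift): kewelzeyehu → hewelzeyehu
  rule 5 (h-loss): hewelzeyehu → ewelzeyeu
  ⇒ Gabelar ewelzeyeu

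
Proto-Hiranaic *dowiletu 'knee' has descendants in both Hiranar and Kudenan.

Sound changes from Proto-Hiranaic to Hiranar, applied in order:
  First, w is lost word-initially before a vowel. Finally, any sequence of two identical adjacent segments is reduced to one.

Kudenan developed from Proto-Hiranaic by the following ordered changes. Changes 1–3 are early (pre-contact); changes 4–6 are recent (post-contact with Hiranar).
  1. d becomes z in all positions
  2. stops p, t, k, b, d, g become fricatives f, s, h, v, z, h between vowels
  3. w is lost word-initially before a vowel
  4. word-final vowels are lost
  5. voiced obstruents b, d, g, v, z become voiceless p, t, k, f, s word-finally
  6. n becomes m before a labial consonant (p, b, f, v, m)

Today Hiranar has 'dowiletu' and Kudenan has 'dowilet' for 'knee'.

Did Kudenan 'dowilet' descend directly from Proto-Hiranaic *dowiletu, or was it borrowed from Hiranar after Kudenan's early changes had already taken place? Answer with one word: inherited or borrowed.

borrowed

If inherited, *dowiletu would pass through all of Kudenan's changes:
Kudenan: *dowiletu
  dowiletu → zowiletu   [unconditioned shift]
  zowiletu → zowilesu   [intervocalic lenition]
  zowilesu (rule 3 does not apply)
  zowilesu → zowiles   [apocope]
  zowiles (rule 5 does not apply)
  zowiles (rule 6 does not apply)
  giving Kudenan zowiles.
If borrowed from Hiranar 'dowiletu' after the early changes, it would undergo only the recent ones:
  rule 4 (apocope): dowiletu → dowilet
  rule 5 (final devoicing): no change (dowilet)
  rule 6 (nasal place assimilation): no change (dowilet)
  ⇒ as a loan: dowilet
Kudenan 'dowilet' matches the loan outcome 'dowilet', not the inherited 'zowiles' — it skipped the early Kudenan changes, so it was borrowed from Hiranar.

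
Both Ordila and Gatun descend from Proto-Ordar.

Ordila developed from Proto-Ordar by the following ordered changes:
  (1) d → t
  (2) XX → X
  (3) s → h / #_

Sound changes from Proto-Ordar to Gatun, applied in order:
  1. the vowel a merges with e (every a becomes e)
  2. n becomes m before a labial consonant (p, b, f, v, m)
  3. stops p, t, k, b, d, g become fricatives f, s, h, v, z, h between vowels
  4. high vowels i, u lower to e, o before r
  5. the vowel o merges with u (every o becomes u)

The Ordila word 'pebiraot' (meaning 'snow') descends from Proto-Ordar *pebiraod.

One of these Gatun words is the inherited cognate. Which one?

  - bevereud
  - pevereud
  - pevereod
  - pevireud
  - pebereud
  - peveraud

pevereud

Gatun: start from *pebiraod.
  rule 1 (vowel merger): pebiraod → pebireod
  rule 2: no change — pebireod
  rule 3 (intervocalic lenition): pebireod → pevireod
  rule 4 (pre-rhotic lowering): pevireod → pevereod
  rule 5 (vowel merger): pevereod → pevereud
  ⇒ Gatun pevereud
The other candidates each miss or misapply at least one Gatun change.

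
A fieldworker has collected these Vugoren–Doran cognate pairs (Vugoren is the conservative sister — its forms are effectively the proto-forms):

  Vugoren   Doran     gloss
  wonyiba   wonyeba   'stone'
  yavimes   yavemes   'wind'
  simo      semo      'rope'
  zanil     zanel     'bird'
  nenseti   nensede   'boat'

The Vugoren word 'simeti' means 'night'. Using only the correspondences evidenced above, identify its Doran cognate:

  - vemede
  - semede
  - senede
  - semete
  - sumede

semede

yavimes ~ yavemes, simo ~ semo — Vugoren i corresponds to Doran e after a consonant, before a nasal.
nenseti ~ nensede — Vugoren t corresponds to Doran d between vowels (before a front vowel).
nenseti ~ nensede — Vugoren i corresponds to Doran e word-finally.
Applying these to Vugoren 'simeti':
  simeti → semeti   (i→e after a consonant, before a nasal)
  semeti → semedi   (t→d between vowels (before a front vowel))
  semedi → semede   (i→e word-finally)
So the Doran cognate is 'semede'.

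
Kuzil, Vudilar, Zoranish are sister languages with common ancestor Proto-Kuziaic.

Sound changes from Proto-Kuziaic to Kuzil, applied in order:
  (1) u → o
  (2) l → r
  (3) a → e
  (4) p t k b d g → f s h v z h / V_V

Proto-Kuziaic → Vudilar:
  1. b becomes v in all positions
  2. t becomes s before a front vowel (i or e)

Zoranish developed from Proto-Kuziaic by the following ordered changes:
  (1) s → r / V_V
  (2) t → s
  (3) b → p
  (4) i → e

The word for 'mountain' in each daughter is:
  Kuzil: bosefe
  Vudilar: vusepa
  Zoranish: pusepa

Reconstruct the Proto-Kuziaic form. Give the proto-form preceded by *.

*butepa

Position 5: Kuzil has f, Vudilar has p, Zoranish has p. Vudilar preserves p here (none of its changes turn any other segment into p), so the proto-segment is *p.
Position 3: Kuzil has s, Vudilar has s, Zoranish has s. Taking the neighbouring segments as reconstructed: Kuzil s could go back to *t or *s; Vudilar s could go back to *t or *s; Zoranish s can only go back to *t — the one source consistent with every daughter is *t.
Verify the candidate proto-form against each daughter:
Kuzil: *butepa
  butepa → botepa   [vowel merger]
  botepa (rule 2 does not apply)
  botepa → botepe   [vowel merger]
  botepe → bosefe   [intervocalic lenition]
  giving Kuzil bosefe.
Vudilar: *butepa > vutepa > vusepa  (by unconditioned shift, palatalisation)
Zoranish: start from *butepa.
  rule 1: no change — butepa
  rule 2 (unconditioned shift): butepa → busepa
  rule 3 (unconditioned shift): busepa → pusepa
  rule 4: no change — pusepa
  ⇒ Zoranish pusepa
No other proto-form is consistent with every reflex, so the reconstruction is *butepa.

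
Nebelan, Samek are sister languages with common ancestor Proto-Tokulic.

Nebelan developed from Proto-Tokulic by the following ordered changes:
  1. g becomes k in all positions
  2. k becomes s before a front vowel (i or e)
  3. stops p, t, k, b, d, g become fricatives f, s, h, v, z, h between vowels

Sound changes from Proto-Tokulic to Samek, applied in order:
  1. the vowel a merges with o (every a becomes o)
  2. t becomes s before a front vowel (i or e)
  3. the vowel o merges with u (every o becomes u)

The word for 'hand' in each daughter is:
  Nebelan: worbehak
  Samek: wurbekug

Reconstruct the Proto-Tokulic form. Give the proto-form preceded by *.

*worbekag

Position 2: Nebelan has o, Samek has u. Nebelan preserves o here (none of its changes turn any other segment into o), so the proto-segment is *o.
Position 7: Nebelan has a, Samek has u. Nebelan preserves a here (none of its changes turn any other segment into a), so the proto-segment is *a.
This points to *worbekag. Verify forward in each daughter:
Nebelan: *worbekag
  worbekag → worbekak   [unconditioned shift]
  worbekak (rule 2 does not apply)
  worbekak → worbehak   [intervocalic lenition]
  giving Nebelan worbehak.
Samek: *worbekag > worbekog > wurbekug  (by vowel merger, vowel merger)
No other proto-form is consistent with every reflex, so the reconstruction is *worbekag.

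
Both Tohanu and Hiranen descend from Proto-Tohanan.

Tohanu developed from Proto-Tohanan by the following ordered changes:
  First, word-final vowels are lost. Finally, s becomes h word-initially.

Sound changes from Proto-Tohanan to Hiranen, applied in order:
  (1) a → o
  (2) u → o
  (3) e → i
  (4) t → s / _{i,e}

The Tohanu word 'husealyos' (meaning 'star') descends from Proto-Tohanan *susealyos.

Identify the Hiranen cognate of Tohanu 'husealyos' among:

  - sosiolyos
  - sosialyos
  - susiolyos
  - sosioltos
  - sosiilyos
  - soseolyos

Hiranen: *susealyos > suseolyos > soseolyos > sosiolyos  (by vowel merger, vowel merger, vowel merger)

sosiolyos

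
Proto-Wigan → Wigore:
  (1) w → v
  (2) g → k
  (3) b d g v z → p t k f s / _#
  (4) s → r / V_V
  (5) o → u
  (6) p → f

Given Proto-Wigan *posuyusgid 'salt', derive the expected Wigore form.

furuyuskit

Wigore: start from *posuyusgid.
  rule 1: no change — posuyusgid
  rule 2 (unconditioned shift): posuyusgid → posuyuskid
  rule 3 (final devoicing): posuyuskid → posuyuskit
  rule 4 (rhotacism): posuyuskit → poruyuskit
  rule 5 (vowel merger): poruyuskit → puruyuskit
  rule 6 (unconditioned shift): puruyuskit → furuyuskit
  ⇒ Wigore furuyuskit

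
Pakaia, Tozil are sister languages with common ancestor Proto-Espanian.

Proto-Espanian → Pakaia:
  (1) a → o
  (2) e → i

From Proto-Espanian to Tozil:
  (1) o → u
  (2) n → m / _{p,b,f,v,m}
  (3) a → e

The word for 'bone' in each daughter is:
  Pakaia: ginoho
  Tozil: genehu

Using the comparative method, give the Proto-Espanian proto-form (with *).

Position 2: Pakaia has i, Tozil has e. Taking the neighbouring segments as reconstructed: Pakaia i could go back to *e or *i; Tozil e could go back to *a or *e — the one source consistent with every daughter is *e.
Position 4: Pakaia has o, Tozil has e. Taking the neighbouring segments as reconstructed: Pakaia o could go back to *a or *o; Tozil e could go back to *a or *e — the one source consistent with every daughter is *a.
Position 6: Pakaia has o, Tozil has u. Taking the neighbouring segments as reconstructed: Pakaia o could go back to *a or *o; Tozil u could go back to *o or *u — the one source consistent with every daughter is *o.
This points to *genaho. Verify forward in each daughter:
Pakaia: *genaho > genoho > ginoho  (by vowel merger, vowel merger)
Tozil: *genaho > genahu > genehu  (by vowel merger, vowel merger)
*genaho is the unique common source.

*genaho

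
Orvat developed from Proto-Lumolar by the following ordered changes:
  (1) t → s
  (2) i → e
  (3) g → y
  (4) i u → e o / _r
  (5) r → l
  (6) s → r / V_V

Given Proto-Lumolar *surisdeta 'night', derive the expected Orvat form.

solesdera

Orvat: start from *surisdeta.
  rule 1 (unconditioned shift): surisdeta → surisdesa
  rule 2 (vowel merger): surisdesa → suresdesa
  rule 3: no change — suresdesa
  rule 4 (pre-rhotic lowering): suresdesa → soresdesa
  rule 5 (unconditioned shift): soresdesa → solesdesa
  rule 6 (rhotacism): solesdesa → solesdera
  ⇒ Orvat solesdera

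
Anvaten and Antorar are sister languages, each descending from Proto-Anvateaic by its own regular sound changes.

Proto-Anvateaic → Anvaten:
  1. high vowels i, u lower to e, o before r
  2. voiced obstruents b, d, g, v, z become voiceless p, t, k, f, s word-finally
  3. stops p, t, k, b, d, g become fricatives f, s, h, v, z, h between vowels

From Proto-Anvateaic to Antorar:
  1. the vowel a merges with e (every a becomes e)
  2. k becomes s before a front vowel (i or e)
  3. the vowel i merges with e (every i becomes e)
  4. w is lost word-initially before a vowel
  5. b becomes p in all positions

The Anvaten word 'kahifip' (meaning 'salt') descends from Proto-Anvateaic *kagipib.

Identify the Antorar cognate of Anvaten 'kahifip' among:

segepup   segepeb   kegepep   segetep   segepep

segepep

Antorar: start from *kagipib.
  rule 1 (vowel merger): kagipib → kegipib
  rule 2 (palatalisation): kegipib → segipib
  rule 3 (vowel merger): segipib → segepeb
  rule 4: no change — segepeb
  rule 5 (unconditioned shift): segepeb → segepep
  ⇒ Antorar segepep
Only 'segepep' matches the regular Antorar development of *kagipib.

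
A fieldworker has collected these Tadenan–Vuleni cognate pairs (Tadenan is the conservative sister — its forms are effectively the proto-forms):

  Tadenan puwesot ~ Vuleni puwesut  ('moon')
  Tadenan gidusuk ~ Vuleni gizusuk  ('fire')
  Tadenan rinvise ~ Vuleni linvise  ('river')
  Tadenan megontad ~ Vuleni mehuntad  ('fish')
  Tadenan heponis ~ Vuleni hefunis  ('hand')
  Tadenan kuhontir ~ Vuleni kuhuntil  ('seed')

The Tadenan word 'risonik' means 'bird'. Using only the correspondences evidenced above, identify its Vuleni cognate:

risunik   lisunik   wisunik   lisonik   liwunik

rinvise ~ linvise — Tadenan r corresponds to Vuleni l word-initially before a front vowel.
megontad ~ mehuntad, heponis ~ hefunis — Tadenan o corresponds to Vuleni u after a consonant, before a nasal.
Applying these to Tadenan 'risonik':
  risonik → lisonik   (r→l word-initially before a front vowel)
  lisonik → lisunik   (o→u after a consonant, before a nasal)
So the Vuleni cognate is 'lisunik'.

lisunik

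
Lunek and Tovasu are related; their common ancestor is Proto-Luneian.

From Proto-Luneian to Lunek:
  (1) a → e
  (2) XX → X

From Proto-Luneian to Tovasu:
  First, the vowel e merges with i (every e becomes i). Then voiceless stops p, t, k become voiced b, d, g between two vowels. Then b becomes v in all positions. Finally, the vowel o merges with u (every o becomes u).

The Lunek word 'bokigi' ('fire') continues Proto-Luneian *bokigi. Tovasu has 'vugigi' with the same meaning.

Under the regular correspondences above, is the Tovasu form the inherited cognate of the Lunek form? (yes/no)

Derive the expected Tovasu reflex of *bokigi:
Tovasu: *bokigi
  bokigi (rule 1 does not apply)
  bokigi → bogigi   [intervocalic voicing]
  bogigi → vogigi   [unconditioned shift]
  vogigi → vugigi   [vowel merger]
  giving Tovasu vugigi.
Tovasu 'vugigi' matches the regular reflex exactly, so the pair is cognate.

yes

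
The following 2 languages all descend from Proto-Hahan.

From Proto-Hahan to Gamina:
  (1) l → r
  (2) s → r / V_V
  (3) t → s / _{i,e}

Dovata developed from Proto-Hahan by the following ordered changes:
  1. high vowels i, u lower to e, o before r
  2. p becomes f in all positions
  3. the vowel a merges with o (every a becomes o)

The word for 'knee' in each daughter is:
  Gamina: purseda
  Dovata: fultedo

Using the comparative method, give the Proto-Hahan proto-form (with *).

Position 1: Gamina has p, Dovata has f. Gamina preserves p here (none of its changes turn any other segment into p), so the proto-segment is *p.
Position 3: Gamina has r, Dovata has l. Dovata preserves l here (none of its changes turn any other segment into l), so the proto-segment is *l.
Continuing position by position gives *pulteda; check it forward:
Gamina: *pulteda
  pulteda → purteda   [unconditioned shift]
  purteda (rule 2 does not apply)
  purteda → purseda   [palatalisation]
  giving Gamina purseda.
Dovata: *pulteda
  pulteda (rule 1 does not apply)
  pulteda → fulteda   [unconditioned shift]
  fulteda → fultedo   [vowel merger]
  giving Dovata fultedo.
*pulteda is the unique common source.

*pulteda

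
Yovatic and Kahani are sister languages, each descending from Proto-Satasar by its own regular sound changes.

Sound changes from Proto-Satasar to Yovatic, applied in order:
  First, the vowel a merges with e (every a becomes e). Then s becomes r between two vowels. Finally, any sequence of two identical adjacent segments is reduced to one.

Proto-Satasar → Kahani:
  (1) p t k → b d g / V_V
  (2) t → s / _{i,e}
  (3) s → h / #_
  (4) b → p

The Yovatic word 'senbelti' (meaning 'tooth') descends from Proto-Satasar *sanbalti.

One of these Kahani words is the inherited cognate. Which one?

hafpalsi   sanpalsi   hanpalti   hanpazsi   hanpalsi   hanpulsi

hanpalsi

Kahani: start from *sanbalti.
  rule 1: no change — sanbalti
  rule 2 (palatalisation): sanbalti → sanbalsi
  rule 3 (debuccalisation): sanbalsi → hanbalsi
  rule 4 (unconditioned shift): hanbalsi → hanpalsi
  ⇒ Kahani hanpalsi
The other candidates each miss or misapply at least one Kahani change.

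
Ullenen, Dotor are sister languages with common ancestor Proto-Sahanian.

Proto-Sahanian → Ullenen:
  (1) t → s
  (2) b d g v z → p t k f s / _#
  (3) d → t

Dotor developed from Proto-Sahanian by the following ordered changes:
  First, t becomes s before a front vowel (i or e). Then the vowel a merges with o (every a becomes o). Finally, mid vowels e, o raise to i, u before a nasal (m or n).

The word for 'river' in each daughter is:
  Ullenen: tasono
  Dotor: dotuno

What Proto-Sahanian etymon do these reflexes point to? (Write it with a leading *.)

*datono

Position 2: Ullenen has a, Dotor has o. Ullenen preserves a here (none of its changes turn any other segment into a), so the proto-segment is *a.
Position 4: Ullenen has o, Dotor has u. Ullenen preserves o here (none of its changes turn any other segment into o), so the proto-segment is *o.
Verify the candidate proto-form against each daughter:
Ullenen: *datono
  datono → dasono   [unconditioned shift]
  dasono (rule 2 does not apply)
  dasono → tasono   [unconditioned shift]
  giving Ullenen tasono.
Dotor: *datono > dotono > dotuno  (by vowel merger, pre-nasal raising)
No other proto-form is consistent with every reflex, so the reconstruction is *datono.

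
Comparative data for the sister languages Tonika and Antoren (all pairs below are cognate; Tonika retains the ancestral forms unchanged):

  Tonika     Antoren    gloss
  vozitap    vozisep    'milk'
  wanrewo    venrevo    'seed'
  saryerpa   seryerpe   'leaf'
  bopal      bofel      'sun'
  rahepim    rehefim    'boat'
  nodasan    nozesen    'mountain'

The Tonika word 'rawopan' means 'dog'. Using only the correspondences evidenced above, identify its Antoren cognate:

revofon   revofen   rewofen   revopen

bopal ~ bofel, rahepim ~ rehefim — Tonika a corresponds to Antoren e after a consonant, before a consonant other than r, m, n, p, b, f, v.
wanrewo ~ venrevo — Tonika w corresponds to Antoren v between vowels (before a back vowel).
bopal ~ bofel — Tonika p corresponds to Antoren f between vowels (before a back vowel).
wanrewo ~ venrevo, nodasan ~ nozesen — Tonika a corresponds to Antoren e after a consonant, before a nasal.
Applying these to Tonika 'rawopan':
  rawopan → rewopan   (a→e after a consonant, before a consonant other than r, m, n, p, b, f, v)
  rewopan → revopan   (w→v between vowels (before a back vowel))
  revopan → revofan   (p→f between vowels (before a back vowel))
  revofan → revofen   (a→e after a consonant, before a nasal)
So the Antoren cognate is 'revofen'.

revofen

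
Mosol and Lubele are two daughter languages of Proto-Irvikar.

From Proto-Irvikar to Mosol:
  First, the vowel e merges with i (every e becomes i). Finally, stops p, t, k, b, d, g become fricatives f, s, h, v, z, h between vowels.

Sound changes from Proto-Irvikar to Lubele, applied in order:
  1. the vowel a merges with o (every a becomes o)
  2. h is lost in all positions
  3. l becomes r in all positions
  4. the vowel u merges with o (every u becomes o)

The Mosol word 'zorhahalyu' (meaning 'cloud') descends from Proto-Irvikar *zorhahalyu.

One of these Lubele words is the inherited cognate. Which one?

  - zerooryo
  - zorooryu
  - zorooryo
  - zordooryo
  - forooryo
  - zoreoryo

zorooryo

Lubele: *zorhahalyu > zorhoholyu > zoroolyu > zorooryu > zorooryo  (by vowel merger, h-loss, unconditioned shift, vowel merger)
Among the options, 'zorooryo' alone shows every Lubele change applied in order.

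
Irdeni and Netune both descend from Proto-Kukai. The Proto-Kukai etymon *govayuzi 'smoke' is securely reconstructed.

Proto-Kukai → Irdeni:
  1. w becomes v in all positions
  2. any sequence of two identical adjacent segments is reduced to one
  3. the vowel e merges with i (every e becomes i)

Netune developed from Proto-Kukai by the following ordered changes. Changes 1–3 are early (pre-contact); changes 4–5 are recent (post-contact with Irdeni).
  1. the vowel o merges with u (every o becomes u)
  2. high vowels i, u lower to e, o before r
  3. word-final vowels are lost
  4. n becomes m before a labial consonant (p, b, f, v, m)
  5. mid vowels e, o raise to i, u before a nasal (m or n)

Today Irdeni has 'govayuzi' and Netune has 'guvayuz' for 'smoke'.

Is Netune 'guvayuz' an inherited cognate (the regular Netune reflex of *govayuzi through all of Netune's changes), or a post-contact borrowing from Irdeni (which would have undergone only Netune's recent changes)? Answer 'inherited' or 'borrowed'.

If inherited, *govayuzi would pass through all of Netune's changes:
Netune: *govayuzi
  govayuzi → guvayuzi   [vowel merger]
  guvayuzi (rule 2 does not apply)
  guvayuzi → guvayuz   [apocope]
  guvayuz (rule 4 does not apply)
  guvayuz (rule 5 does not apply)
  giving Netune guvayuz.
If borrowed from Irdeni 'govayuzi' after the early changes, it would undergo only the recent ones:
  rule 4 (nasal place assimilation): no change (govayuzi)
  rule 5 (pre-nasal raising): no change (govayuzi)
  ⇒ as a loan: govayuzi
Netune 'guvayuz' matches the inherited outcome exactly, so it is an inherited cognate, not a loan.

inherited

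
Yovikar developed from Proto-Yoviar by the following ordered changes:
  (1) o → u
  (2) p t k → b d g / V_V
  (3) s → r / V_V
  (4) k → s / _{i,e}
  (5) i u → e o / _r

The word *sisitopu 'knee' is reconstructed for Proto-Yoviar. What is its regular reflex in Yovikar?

seridubu

Yovikar: start from *sisitopu.
  rule 1 (vowel merger): sisitopu → sisitupu
  rule 2 (intervocalic voicing): sisitupu → sisidubu
  rule 3 (rhotacism): sisidubu → siridubu
  rule 4: no change — siridubu
  rule 5 (pre-rhotic lowering): siridubu → seridubu
  ⇒ Yovikar seridubu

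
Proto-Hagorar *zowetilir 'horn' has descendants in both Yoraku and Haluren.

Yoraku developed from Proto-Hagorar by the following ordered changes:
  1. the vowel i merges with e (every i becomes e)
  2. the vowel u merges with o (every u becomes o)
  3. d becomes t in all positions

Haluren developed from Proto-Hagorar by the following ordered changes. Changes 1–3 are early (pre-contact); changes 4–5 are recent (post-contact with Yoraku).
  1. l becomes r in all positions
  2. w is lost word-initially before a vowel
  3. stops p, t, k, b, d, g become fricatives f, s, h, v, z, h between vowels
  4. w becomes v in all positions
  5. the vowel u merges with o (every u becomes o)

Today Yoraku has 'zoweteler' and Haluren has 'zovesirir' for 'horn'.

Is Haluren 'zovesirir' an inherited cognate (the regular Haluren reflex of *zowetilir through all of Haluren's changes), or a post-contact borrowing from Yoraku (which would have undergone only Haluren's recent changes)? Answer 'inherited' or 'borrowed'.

inherited

If inherited, *zowetilir would pass through all of Haluren's changes:
Haluren: *zowetilir > zowetirir > zowesirir > zovesirir  (by unconditioned shift, intervocalic lenition, unconditioned shift)
If borrowed from Yoraku 'zoweteler' after the early changes, it would undergo only the recent ones:
  rule 4 (unconditioned shift): zoweteler → zoveteler
  rule 5 (vowel merger): no change (zoveteler)
  ⇒ as a loan: zoveteler
Haluren 'zovesirir' matches the inherited outcome exactly, so it is an inherited cognate, not a loan.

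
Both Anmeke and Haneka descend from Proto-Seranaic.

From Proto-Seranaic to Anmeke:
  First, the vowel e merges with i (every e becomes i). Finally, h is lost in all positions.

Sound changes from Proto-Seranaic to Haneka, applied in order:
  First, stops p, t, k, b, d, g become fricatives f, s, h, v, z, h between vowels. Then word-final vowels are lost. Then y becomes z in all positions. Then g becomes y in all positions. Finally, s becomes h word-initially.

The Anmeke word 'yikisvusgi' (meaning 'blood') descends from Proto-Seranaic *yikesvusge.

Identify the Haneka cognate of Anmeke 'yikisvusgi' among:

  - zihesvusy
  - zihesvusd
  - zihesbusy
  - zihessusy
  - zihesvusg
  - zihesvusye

zihesvusy

Haneka: *yikesvusge
  yikesvusge → yihesvusge   [intervocalic lenition]
  yihesvusge → yihesvusg   [apocope]
  yihesvusg → zihesvusg   [unconditioned shift]
  zihesvusg → zihesvusy   [unconditioned shift]
  zihesvusy (rule 5 does not apply)
  giving Haneka zihesvusy.
Among the options, 'zihesvusy' alone shows every Haneka change applied in order.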